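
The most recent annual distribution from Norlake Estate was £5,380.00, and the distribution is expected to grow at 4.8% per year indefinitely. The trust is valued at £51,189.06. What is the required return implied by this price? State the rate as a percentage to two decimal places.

D₁ = £5,380.00 × 1.048 = £5,638.2400
P = D₁/(r − g) ⇒ r = D₁/P + g = £5,638.2400/£51,189.06 + 0.048 = 0.110145 + 0.048 = 0.158145

15.81%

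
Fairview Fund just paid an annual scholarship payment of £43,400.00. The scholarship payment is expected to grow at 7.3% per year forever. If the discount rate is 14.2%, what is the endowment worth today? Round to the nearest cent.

D₁ = D₀ × (1 + g) = £43,400.00 × 1.073 = £46,568.2000
Growing perpetuity: P = D₁ / (r − g) = £46,568.2000 / (0.142 − 0.073) = £674,901.45

£674901.45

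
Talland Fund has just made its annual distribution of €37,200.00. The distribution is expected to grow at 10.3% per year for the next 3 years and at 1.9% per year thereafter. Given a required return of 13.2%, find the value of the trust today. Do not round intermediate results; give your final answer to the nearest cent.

D_1 = 41031.60000
D_2 = 45257.85480
D_3 = 49919.41384
Terminal value at year 3: TV = D_3×(1+g_2)/(r−g_2) = 50867.88271/0.113 = 450158.25405
P_0 = D_1/(1+r)^1 + D_2/(1+r)^2 + D_3/(1+r)^3 + TV/(1+r)^3
    = 36246.99647 + 35318.40733 + 34413.60715 + 310331.55471 = 416310.56566

€416310.57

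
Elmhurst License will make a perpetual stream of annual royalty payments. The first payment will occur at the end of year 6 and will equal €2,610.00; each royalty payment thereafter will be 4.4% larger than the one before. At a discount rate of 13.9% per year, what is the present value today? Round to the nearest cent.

Value at end of year 5: C₁ / (r − g) = €2,610.00 / (0.139 − 0.044) = €27,473.6842
Discount to today: PV = €27,473.6842 / (1 + 0.139)^5 = €27,473.6842 / 1.916985 = €14,331.72

€14331.72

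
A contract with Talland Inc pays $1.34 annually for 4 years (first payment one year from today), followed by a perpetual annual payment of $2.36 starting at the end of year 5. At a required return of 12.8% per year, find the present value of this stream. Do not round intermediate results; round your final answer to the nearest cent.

PV of 4-year annuity: $1.34 × [1 − (1+0.128)^−4] / 0.128 = 4.00241
Perpetuity value at year 4: $2.36 / 0.128 = 18.43750
PV of perpetuity: 18.43750 / (1+0.128)^4 = 11.38848
Total PV = 4.00241 + 11.38848 = 15.39089

$15.39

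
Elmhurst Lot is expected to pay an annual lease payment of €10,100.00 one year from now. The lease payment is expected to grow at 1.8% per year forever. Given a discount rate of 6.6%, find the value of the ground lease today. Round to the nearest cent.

Growing perpetuity: P = D₁ / (r − g) = €10,100.0000 / (0.066 − 0.018) = €210,416.67

€210416.67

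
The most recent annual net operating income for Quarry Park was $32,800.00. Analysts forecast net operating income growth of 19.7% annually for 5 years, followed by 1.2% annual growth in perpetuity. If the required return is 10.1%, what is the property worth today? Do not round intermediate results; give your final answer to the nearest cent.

D_1 = 39261.60000
D_2 = 46996.13520
D_3 = 56254.37383
D_4 = 67336.48548
D_5 = 80601.77312
Terminal value at year 5: TV = D_5×(1+g_2)/(r−g_2) = 81568.99440/0.089 = 916505.55502
P_0 = D_1/(1+r)^1 + D_2/(1+r)^2 + D_3/(1+r)^3 + D_4/(1+r)^4 + D_5/(1+r)^5 + TV/(1+r)^5
    = 35659.94550 + 38769.25955 + 42149.68545 + 45824.86239 + 49820.49072 + 566498.16410 = 778722.40771

$778722.41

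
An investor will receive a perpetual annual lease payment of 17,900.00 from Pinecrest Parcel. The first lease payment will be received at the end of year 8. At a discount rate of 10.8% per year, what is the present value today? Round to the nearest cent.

80844.59

Value at end of year 7: C / r = 17,900.00 / 0.108 = 165,740.7407
Discount to today: PV = 165,740.7407 / (1 + 0.108)^7 = 165,740.7407 / 2.050115 = 80,844.59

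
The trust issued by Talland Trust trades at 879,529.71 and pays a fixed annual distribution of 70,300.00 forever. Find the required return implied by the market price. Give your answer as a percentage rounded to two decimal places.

P = C/r ⇒ r = C/P = 70,300.00/879,529.71 = 0.079929

7.99%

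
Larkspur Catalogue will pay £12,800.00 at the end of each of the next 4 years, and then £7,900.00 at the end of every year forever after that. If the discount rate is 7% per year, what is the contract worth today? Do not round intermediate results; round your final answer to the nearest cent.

£129454.48

PV of 4-year annuity: £12,800.00 × [1 − (1+0.07)^−4] / 0.07 = 43356.30408
Perpetuity value at year 4: £7,900.00 / 0.07 = 112857.14286
PV of perpetuity: 112857.14286 / (1+0.07)^4 = 86098.17393
Total PV = 43356.30408 + 86098.17393 = 129454.47801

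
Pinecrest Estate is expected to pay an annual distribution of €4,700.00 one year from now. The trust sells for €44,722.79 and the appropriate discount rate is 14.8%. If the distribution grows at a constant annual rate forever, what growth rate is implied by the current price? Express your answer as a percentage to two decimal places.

4.29%

P = D₁/(r−g) ⇒ g = r − D₁/P = 0.148 − €4,700.00/€44,722.79 = 0.042908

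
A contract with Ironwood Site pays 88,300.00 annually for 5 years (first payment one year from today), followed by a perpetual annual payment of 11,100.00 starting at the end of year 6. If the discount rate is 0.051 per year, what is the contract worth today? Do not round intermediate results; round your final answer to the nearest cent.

550960.74

PV of 5-year annuity: 88,300.00 × [1 − (1+0.051)^−5] / 0.051 = 381238.32135
Perpetuity value at year 5: 11,100.00 / 0.051 = 217647.05882
PV of perpetuity: 217647.05882 / (1+0.051)^5 = 169722.42273
Total PV = 381238.32135 + 169722.42273 = 550960.74408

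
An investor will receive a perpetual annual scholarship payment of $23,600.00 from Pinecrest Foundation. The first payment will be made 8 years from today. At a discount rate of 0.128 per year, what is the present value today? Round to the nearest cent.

$79348.43

Value at end of year 7: C / r = $23,600.00 / 0.128 = $184,375.0000
Discount to today: PV = $184,375.0000 / (1 + 0.128)^7 = $184,375.0000 / 2.323612 = $79,348.43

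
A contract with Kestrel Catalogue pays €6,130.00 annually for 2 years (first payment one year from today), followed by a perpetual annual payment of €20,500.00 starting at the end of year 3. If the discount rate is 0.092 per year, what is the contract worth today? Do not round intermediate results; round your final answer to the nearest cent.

PV of 2-year annuity: €6,130.00 × [1 − (1+0.092)^−2] / 0.092 = 10754.16952
Perpetuity value at year 2: €20,500.00 / 0.092 = 222826.08696
PV of perpetuity: 222826.08696 / (1+0.092)^2 = 186861.89852
Total PV = 10754.16952 + 186861.89852 = 197616.06804

€197616.07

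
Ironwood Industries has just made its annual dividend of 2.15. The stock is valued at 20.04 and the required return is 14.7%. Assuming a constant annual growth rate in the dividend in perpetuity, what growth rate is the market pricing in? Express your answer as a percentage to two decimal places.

3.59%

P = D₀(1+g)/(r−g) ⇒ P(r−g) = D₀(1+g) ⇒ g(P+D₀) = P·r − D₀
g = (P·r − D₀)/(P + D₀) = (20.04×0.147 − 2.15) / (20.04 + 2.15) = 0.035867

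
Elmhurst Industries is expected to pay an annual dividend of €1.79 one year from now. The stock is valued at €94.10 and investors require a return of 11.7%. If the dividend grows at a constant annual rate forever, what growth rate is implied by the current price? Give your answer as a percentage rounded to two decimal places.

P = D₁/(r−g) ⇒ g = r − D₁/P = 0.117 − €1.79/€94.10 = 0.097978

9.80%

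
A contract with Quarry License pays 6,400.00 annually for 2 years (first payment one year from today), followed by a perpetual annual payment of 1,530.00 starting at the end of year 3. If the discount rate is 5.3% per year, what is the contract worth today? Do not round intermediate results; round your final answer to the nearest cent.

PV of 2-year annuity: 6,400.00 × [1 − (1+0.053)^−2] / 0.053 = 11849.83167
Perpetuity value at year 2: 1,530.00 / 0.053 = 28867.92453
PV of perpetuity: 28867.92453 / (1+0.053)^2 = 26035.07415
Total PV = 11849.83167 + 26035.07415 = 37884.90581

37884.91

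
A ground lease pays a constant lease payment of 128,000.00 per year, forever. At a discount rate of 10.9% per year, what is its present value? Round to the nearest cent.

1174311.93

Level perpetuity: PV = C / r = 128,000.00 / 0.109 = 1,174,311.93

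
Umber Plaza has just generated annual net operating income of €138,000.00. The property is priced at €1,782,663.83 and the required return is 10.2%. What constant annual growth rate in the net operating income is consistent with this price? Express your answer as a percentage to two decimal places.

P = D₀(1+g)/(r−g) ⇒ P(r−g) = D₀(1+g) ⇒ g(P+D₀) = P·r − D₀
g = (P·r − D₀)/(P + D₀) = (€1,782,663.83×0.102 − €138,000.00) / (€1,782,663.83 + €138,000.00) = 0.022821

2.28%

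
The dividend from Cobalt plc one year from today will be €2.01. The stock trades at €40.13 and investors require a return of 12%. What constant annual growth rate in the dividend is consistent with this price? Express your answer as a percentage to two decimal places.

P = D₁/(r−g) ⇒ g = r − D₁/P = 0.12 − €2.01/€40.13 = 0.069913

6.99%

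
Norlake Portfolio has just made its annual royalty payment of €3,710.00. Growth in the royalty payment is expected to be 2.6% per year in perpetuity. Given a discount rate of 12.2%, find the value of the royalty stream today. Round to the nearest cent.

€39650.63

D₁ = D₀ × (1 + g) = €3,710.00 × 1.026 = €3,806.4600
Growing perpetuity: P = D₁ / (r − g) = €3,806.4600 / (0.122 − 0.026) = €39,650.63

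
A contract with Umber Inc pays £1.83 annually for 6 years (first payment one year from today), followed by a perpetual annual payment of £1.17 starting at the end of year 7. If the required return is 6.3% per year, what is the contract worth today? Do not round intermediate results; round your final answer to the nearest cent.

£21.79

PV of 6-year annuity: £1.83 × [1 − (1+0.063)^−6] / 0.063 = 8.91451
Perpetuity value at year 6: £1.17 / 0.063 = 18.57143
PV of perpetuity: 18.57143 / (1+0.063)^6 = 12.87199
Total PV = 8.91451 + 12.87199 = 21.78650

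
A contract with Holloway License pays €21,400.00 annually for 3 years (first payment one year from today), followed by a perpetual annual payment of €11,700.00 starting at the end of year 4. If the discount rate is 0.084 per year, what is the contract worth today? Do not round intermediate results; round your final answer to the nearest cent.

PV of 3-year annuity: €21,400.00 × [1 − (1+0.084)^−3] / 0.084 = 54754.23930
Perpetuity value at year 3: €11,700.00 / 0.084 = 139285.71429
PV of perpetuity: 139285.71429 / (1+0.084)^3 = 109349.98532
Total PV = 54754.23930 + 109349.98532 = 164104.22462

€164104.22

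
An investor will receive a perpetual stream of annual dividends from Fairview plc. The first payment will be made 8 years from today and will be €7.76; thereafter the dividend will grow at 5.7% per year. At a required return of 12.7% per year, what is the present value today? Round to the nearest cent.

Value at end of year 7: C₁ / (r − g) = €7.76 / (0.127 − 0.057) = €110.8571
Discount to today: PV = €110.8571 / (1 + 0.127)^7 = €110.8571 / 2.309231 = €48.01

€48.01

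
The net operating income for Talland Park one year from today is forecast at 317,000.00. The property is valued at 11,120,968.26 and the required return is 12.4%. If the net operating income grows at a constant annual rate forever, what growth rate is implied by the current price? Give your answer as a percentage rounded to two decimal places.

9.55%

P = D₁/(r−g) ⇒ g = r − D₁/P = 0.124 − 317,000.00/11,120,968.26 = 0.095495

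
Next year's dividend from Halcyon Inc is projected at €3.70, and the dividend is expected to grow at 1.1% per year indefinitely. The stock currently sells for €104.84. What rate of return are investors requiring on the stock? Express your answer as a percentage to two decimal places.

P = D₁/(r − g) ⇒ r = D₁/P + g = €3.7000/€104.84 + 0.011 = 0.035292 + 0.011 = 0.046292

4.63%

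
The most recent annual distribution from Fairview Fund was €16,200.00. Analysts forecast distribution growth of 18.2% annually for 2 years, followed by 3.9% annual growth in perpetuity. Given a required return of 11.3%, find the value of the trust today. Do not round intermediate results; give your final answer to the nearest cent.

€292008.33

D_1 = 19148.40000
D_2 = 22633.40880
Terminal value at year 2: TV = D_2×(1+g_2)/(r−g_2) = 23516.11174/0.074 = 317785.29383
P_0 = D_1/(1+r)^1 + D_2/(1+r)^2 + TV/(1+r)^2
    = 17204.31267 + 18270.88731 + 256533.13396 = 292008.33394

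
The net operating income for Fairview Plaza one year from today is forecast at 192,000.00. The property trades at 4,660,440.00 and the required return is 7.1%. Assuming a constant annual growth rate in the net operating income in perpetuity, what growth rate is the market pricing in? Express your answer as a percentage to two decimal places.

P = D₁/(r−g) ⇒ g = r − D₁/P = 0.071 − 192,000.00/4,660,440.00 = 0.029802

2.98%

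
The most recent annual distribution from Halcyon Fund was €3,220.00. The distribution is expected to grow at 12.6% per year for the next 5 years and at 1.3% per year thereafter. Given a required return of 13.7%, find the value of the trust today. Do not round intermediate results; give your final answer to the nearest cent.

€40695.94

D_1 = 3625.72000
D_2 = 4082.56072
D_3 = 4596.96337
D_4 = 5176.18076
D_5 = 5828.37953
Terminal value at year 5: TV = D_5×(1+g_2)/(r−g_2) = 5904.14846/0.124 = 47614.10052
P_0 = D_1/(1+r)^1 + D_2/(1+r)^2 + D_3/(1+r)^3 + D_4/(1+r)^4 + D_5/(1+r)^5 + TV/(1+r)^5
    = 3188.84785 + 3157.99707 + 3127.44477 + 3097.18805 + 3067.22405 + 25057.24163 = 40695.94343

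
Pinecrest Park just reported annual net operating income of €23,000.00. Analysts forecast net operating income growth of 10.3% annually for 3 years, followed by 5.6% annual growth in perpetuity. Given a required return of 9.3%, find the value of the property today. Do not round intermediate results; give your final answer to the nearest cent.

€744885.44

D_1 = 25369.00000
D_2 = 27982.00700
D_3 = 30864.15372
Terminal value at year 3: TV = D_3×(1+g_2)/(r−g_2) = 32592.54633/0.037 = 880879.63052
P_0 = D_1/(1+r)^1 + D_2/(1+r)^2 + D_3/(1+r)^3 + TV/(1+r)^3
    = 23210.43001 + 23422.78527 + 23637.08340 + 674615.13695 = 744885.43562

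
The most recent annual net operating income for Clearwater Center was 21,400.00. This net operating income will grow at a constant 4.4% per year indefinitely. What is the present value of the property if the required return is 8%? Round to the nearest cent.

D₁ = D₀ × (1 + g) = 21,400.00 × 1.044 = 22,341.6000
Growing perpetuity: P = D₁ / (r − g) = 22,341.6000 / (0.08 − 0.044) = 620,600.00

620600.00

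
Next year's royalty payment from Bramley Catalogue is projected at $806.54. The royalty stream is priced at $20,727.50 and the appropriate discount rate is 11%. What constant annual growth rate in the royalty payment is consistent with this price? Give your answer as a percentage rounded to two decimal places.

7.11%

P = D₁/(r−g) ⇒ g = r − D₁/P = 0.11 − $806.54/$20,727.50 = 0.071088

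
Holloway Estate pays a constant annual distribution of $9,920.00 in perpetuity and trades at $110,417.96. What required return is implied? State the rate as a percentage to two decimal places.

P = C/r ⇒ r = C/P = $9,920.00/$110,417.96 = 0.089840

8.98%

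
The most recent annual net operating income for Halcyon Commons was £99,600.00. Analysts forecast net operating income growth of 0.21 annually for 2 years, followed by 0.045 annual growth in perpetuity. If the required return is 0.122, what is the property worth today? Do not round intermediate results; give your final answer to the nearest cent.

D_1 = 120516.00000
D_2 = 145824.36000
Terminal value at year 2: TV = D_2×(1+g_2)/(r−g_2) = 152386.45620/0.077 = 1979044.88571
P_0 = D_1/(1+r)^1 + D_2/(1+r)^2 + TV/(1+r)^2
    = 107411.76471 + 115836.21684 + 1572062.94282 = 1795310.92437

£1795310.92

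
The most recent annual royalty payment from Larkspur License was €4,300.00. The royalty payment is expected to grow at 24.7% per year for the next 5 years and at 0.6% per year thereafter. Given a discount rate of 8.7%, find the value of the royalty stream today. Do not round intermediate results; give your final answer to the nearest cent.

D_1 = 5362.10000
D_2 = 6686.53870
D_3 = 8338.11376
D_4 = 10397.62786
D_5 = 12965.84194
Terminal value at year 5: TV = D_5×(1+g_2)/(r−g_2) = 13043.63699/0.081 = 161032.55543
P_0 = D_1/(1+r)^1 + D_2/(1+r)^2 + D_3/(1+r)^3 + D_4/(1+r)^4 + D_5/(1+r)^5 + TV/(1+r)^5
    = 4932.93468 + 5659.03362 + 6492.01005 + 7447.59571 + 8543.83795 + 106112.35775 = 139187.76977

€139187.77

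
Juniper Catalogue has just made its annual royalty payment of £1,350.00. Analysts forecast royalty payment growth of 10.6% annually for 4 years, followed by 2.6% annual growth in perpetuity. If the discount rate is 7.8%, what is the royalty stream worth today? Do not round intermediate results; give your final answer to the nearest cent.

£35273.55

D_1 = 1493.10000
D_2 = 1651.36860
D_3 = 1826.41367
D_4 = 2020.01352
Terminal value at year 4: TV = D_4×(1+g_2)/(r−g_2) = 2072.53387/0.052 = 39856.42062
P_0 = D_1/(1+r)^1 + D_2/(1+r)^2 + D_3/(1+r)^3 + D_4/(1+r)^4 + TV/(1+r)^4
    = 1385.06494 + 1421.04065 + 1457.95079 + 1495.81965 + 29513.67225 = 35273.54827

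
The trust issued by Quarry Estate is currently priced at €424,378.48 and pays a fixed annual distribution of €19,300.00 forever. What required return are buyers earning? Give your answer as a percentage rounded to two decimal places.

P = C/r ⇒ r = C/P = €19,300.00/€424,378.48 = 0.045478

4.55%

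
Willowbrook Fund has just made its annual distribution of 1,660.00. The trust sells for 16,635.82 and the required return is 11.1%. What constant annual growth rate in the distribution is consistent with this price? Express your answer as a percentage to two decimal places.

1.02%

P = D₀(1+g)/(r−g) ⇒ P(r−g) = D₀(1+g) ⇒ g(P+D₀) = P·r − D₀
g = (P·r − D₀)/(P + D₀) = (16,635.82×0.111 − 1,660.00) / (16,635.82 + 1,660.00) = 0.010198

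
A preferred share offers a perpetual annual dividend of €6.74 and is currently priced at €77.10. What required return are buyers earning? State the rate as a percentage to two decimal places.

8.74%

P = C/r ⇒ r = C/P = €6.74/€77.10 = 0.087419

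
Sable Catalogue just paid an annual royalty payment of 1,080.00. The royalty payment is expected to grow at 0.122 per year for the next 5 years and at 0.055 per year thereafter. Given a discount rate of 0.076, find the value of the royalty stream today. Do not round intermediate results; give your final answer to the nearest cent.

73023.12

D_1 = 1211.76000
D_2 = 1359.59472
D_3 = 1525.46528
D_4 = 1711.57204
D_5 = 1920.38383
Terminal value at year 5: TV = D_5×(1+g_2)/(r−g_2) = 2026.00494/0.021 = 96476.42566
P_0 = D_1/(1+r)^1 + D_2/(1+r)^2 + D_3/(1+r)^3 + D_4/(1+r)^4 + D_5/(1+r)^5 + TV/(1+r)^5
    = 1126.17100 + 1174.31586 + 1224.51896 + 1276.86828 + 1331.45558 + 66889.79244 = 73023.12212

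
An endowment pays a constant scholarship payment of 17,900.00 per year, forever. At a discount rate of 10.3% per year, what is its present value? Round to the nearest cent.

Level perpetuity: PV = C / r = 17,900.00 / 0.103 = 173,786.41

173786.41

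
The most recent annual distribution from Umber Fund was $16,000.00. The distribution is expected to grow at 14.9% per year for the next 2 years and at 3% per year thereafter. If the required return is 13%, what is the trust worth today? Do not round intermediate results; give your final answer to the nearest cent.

$203200.14

D_1 = 18384.00000
D_2 = 21123.21600
Terminal value at year 2: TV = D_2×(1+g_2)/(r−g_2) = 21756.91248/0.1 = 217569.12480
P_0 = D_1/(1+r)^1 + D_2/(1+r)^2 + TV/(1+r)^2
    = 16269.02655 + 16542.57655 + 170388.53849 = 203200.14159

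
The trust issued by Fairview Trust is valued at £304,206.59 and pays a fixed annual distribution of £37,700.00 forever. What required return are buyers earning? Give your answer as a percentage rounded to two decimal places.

P = C/r ⇒ r = C/P = £37,700.00/£304,206.59 = 0.123929

12.39%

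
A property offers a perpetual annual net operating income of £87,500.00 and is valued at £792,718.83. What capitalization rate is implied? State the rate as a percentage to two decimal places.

11.04%

P = C/r ⇒ r = C/P = £87,500.00/£792,718.83 = 0.110380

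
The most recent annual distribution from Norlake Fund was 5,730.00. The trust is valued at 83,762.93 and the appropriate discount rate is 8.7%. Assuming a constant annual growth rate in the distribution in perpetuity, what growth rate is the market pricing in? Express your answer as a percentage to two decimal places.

1.74%

P = D₀(1+g)/(r−g) ⇒ P(r−g) = D₀(1+g) ⇒ g(P+D₀) = P·r − D₀
g = (P·r − D₀)/(P + D₀) = (83,762.93×0.087 − 5,730.00) / (83,762.93 + 5,730.00) = 0.017402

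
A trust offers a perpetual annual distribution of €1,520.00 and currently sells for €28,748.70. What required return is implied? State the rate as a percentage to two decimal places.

P = C/r ⇒ r = C/P = €1,520.00/€28,748.70 = 0.052872

5.29%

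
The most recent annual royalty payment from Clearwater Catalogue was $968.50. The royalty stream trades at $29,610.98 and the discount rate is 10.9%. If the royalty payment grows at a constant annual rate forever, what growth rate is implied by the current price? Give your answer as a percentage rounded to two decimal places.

P = D₀(1+g)/(r−g) ⇒ P(r−g) = D₀(1+g) ⇒ g(P+D₀) = P·r − D₀
g = (P·r − D₀)/(P + D₀) = ($29,610.98×0.109 − $968.50) / ($29,610.98 + $968.50) = 0.073876

7.39%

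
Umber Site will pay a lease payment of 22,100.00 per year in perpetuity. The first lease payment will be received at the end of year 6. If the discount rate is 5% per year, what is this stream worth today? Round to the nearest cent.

346318.57

Value at end of year 5: C / r = 22,100.00 / 0.05 = 442,000.0000
Discount to today: PV = 442,000.0000 / (1 + 0.05)^5 = 442,000.0000 / 1.276282 = 346,318.57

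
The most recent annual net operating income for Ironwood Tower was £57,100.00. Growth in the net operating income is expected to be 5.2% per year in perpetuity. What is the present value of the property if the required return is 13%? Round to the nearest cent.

D₁ = D₀ × (1 + g) = £57,100.00 × 1.052 = £60,069.2000
Growing perpetuity: P = D₁ / (r − g) = £60,069.2000 / (0.13 − 0.052) = £770,117.95

£770117.95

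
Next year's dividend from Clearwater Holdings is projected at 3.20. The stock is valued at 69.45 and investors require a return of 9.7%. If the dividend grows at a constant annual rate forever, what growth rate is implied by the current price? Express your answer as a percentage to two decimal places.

5.09%

P = D₁/(r−g) ⇒ g = r − D₁/P = 0.097 − 3.20/69.45 = 0.050924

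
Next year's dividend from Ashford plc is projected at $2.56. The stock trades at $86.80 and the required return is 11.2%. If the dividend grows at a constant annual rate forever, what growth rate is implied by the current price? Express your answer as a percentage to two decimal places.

8.25%

P = D₁/(r−g) ⇒ g = r − D₁/P = 0.112 − $2.56/$86.80 = 0.082507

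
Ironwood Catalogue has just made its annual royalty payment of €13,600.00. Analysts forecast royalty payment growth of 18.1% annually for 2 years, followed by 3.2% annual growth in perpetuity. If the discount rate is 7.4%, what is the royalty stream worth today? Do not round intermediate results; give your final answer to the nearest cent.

€435473.46

D_1 = 16061.60000
D_2 = 18968.74960
Terminal value at year 2: TV = D_2×(1+g_2)/(r−g_2) = 19575.74959/0.042 = 466089.27589
P_0 = D_1/(1+r)^1 + D_2/(1+r)^2 + TV/(1+r)^2
    = 14954.93482 + 16444.85850 + 404073.66593 = 435473.45925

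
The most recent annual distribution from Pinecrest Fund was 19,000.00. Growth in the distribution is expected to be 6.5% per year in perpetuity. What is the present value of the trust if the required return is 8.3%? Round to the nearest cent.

D₁ = D₀ × (1 + g) = 19,000.00 × 1.065 = 20,235.0000
Growing perpetuity: P = D₁ / (r − g) = 20,235.0000 / (0.083 − 0.065) = 1,124,166.67

1124166.67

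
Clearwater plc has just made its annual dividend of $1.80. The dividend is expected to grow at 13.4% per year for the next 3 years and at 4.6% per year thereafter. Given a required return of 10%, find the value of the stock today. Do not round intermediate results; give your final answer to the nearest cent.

$43.94

D_1 = 2.04120
D_2 = 2.31472
D_3 = 2.62489
Terminal value at year 3: TV = D_3×(1+g_2)/(r−g_2) = 2.74564/0.054 = 50.84516
P_0 = D_1/(1+r)^1 + D_2/(1+r)^2 + D_3/(1+r)^3 + TV/(1+r)^3
    = 1.85564 + 1.91299 + 1.97212 + 38.20072 = 43.94147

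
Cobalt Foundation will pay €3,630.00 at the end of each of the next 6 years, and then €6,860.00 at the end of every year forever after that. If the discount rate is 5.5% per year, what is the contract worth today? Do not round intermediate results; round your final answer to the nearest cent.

€108591.71

PV of 6-year annuity: €3,630.00 × [1 − (1+0.055)^−6] / 0.055 = 18133.77502
Perpetuity value at year 6: €6,860.00 / 0.055 = 124727.27273
PV of perpetuity: 124727.27273 / (1+0.055)^6 = 90457.93481
Total PV = 18133.77502 + 90457.93481 = 108591.70983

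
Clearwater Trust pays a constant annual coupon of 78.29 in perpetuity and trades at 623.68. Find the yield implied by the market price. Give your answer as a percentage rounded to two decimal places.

P = C/r ⇒ r = C/P = 78.29/623.68 = 0.125529

12.55%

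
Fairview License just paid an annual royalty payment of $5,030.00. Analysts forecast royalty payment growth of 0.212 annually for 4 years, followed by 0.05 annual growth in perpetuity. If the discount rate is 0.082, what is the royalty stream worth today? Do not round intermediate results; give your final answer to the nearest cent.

D_1 = 6096.36000
D_2 = 7388.78832
D_3 = 8955.21144
D_4 = 10853.71627
Terminal value at year 4: TV = D_4×(1+g_2)/(r−g_2) = 11396.40208/0.032 = 356137.56511
P_0 = D_1/(1+r)^1 + D_2/(1+r)^2 + D_3/(1+r)^3 + D_4/(1+r)^4 + TV/(1+r)^4
    = 5634.34381 + 6311.29824 + 7069.58731 + 7918.98319 + 259841.63606 = 286775.84861

$286775.85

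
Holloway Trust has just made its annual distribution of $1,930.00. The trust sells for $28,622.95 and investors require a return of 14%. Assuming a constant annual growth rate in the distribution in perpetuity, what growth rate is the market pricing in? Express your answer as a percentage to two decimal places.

P = D₀(1+g)/(r−g) ⇒ P(r−g) = D₀(1+g) ⇒ g(P+D₀) = P·r − D₀
g = (P·r − D₀)/(P + D₀) = ($28,622.95×0.14 − $1,930.00) / ($28,622.95 + $1,930.00) = 0.067987

6.80%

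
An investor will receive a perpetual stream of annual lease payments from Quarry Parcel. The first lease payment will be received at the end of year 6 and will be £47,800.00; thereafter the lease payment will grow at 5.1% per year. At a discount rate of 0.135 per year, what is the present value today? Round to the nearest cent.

Value at end of year 5: C₁ / (r − g) = £47,800.00 / (0.135 − 0.051) = £569,047.6190
Discount to today: PV = £569,047.6190 / (1 + 0.135)^5 = £569,047.6190 / 1.883559 = £302,112.92

£302112.92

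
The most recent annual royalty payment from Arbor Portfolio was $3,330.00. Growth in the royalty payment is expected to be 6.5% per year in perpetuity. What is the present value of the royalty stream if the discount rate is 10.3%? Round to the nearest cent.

D₁ = D₀ × (1 + g) = $3,330.00 × 1.065 = $3,546.4500
Growing perpetuity: P = D₁ / (r − g) = $3,546.4500 / (0.103 − 0.065) = $93,327.63

$93327.63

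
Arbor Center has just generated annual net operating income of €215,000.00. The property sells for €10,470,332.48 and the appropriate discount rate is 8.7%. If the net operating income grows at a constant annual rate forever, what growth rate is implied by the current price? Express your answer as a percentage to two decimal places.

6.51%

P = D₀(1+g)/(r−g) ⇒ P(r−g) = D₀(1+g) ⇒ g(P+D₀) = P·r − D₀
g = (P·r − D₀)/(P + D₀) = (€10,470,332.48×0.087 − €215,000.00) / (€10,470,332.48 + €215,000.00) = 0.065128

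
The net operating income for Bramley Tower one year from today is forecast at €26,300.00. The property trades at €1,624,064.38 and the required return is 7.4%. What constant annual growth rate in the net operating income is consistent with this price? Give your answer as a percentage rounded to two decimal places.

P = D₁/(r−g) ⇒ g = r − D₁/P = 0.074 − €26,300.00/€1,624,064.38 = 0.057806

5.78%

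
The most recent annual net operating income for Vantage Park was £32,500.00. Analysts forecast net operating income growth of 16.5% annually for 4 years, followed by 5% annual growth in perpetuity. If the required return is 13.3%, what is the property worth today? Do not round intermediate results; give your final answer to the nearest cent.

£599040.63

D_1 = 37862.50000
D_2 = 44109.81250
D_3 = 51387.93156
D_4 = 59866.94027
Terminal value at year 4: TV = D_4×(1+g_2)/(r−g_2) = 62860.28728/0.083 = 757352.85884
P_0 = D_1/(1+r)^1 + D_2/(1+r)^2 + D_3/(1+r)^3 + D_4/(1+r)^4 + TV/(1+r)^4
    = 33417.91703 + 34361.75935 + 35332.25917 + 36330.16941 + 459598.52864 = 599040.63361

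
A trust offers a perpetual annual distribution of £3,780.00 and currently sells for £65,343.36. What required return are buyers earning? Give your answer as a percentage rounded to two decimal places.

P = C/r ⇒ r = C/P = £3,780.00/£65,343.36 = 0.057848

5.78%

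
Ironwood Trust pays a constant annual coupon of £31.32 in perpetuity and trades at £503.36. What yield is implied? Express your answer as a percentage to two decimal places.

P = C/r ⇒ r = C/P = £31.32/£503.36 = 0.062222

6.22%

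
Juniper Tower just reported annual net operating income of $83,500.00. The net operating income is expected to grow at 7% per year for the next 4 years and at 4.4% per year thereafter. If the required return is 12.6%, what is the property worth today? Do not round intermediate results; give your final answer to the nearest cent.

D_1 = 89345.00000
D_2 = 95599.15000
D_3 = 102291.09050
D_4 = 109451.46683
Terminal value at year 4: TV = D_4×(1+g_2)/(r−g_2) = 114267.33138/0.082 = 1393504.04117
P_0 = D_1/(1+r)^1 + D_2/(1+r)^2 + D_3/(1+r)^3 + D_4/(1+r)^4 + TV/(1+r)^4
    = 79347.24689 + 75401.02502 + 71651.06285 + 68087.59969 + 866871.39120 = 1161358.32566

$1161358.33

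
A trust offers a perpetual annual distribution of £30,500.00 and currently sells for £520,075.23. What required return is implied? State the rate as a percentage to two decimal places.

P = C/r ⇒ r = C/P = £30,500.00/£520,075.23 = 0.058645

5.86%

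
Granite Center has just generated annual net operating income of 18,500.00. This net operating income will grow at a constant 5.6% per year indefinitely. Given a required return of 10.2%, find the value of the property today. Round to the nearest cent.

D₁ = D₀ × (1 + g) = 18,500.00 × 1.056 = 19,536.0000
Growing perpetuity: P = D₁ / (r − g) = 19,536.0000 / (0.102 − 0.056) = 424,695.65

424695.65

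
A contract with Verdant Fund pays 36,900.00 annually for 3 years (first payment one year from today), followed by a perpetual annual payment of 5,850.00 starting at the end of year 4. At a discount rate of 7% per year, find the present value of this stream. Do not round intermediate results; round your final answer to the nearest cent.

165056.44

PV of 3-year annuity: 36,900.00 × [1 − (1+0.07)^−3] / 0.07 = 96837.26204
Perpetuity value at year 3: 5,850.00 / 0.07 = 83571.42857
PV of perpetuity: 83571.42857 / (1+0.07)^3 = 68219.17971
Total PV = 96837.26204 + 68219.17971 = 165056.44175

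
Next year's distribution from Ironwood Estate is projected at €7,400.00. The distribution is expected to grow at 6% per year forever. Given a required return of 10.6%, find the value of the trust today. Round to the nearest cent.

Growing perpetuity: P = D₁ / (r − g) = €7,400.0000 / (0.106 − 0.06) = €160,869.57

€160869.57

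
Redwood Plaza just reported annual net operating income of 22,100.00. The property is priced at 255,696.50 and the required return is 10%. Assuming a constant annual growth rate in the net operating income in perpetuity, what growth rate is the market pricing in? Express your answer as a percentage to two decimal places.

P = D₀(1+g)/(r−g) ⇒ P(r−g) = D₀(1+g) ⇒ g(P+D₀) = P·r − D₀
g = (P·r − D₀)/(P + D₀) = (255,696.50×0.1 − 22,100.00) / (255,696.50 + 22,100.00) = 0.012490

1.25%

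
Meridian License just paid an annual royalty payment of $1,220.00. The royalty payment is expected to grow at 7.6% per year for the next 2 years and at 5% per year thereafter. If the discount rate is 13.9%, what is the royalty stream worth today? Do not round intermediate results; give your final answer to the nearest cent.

$15086.35

D_1 = 1312.72000
D_2 = 1412.48672
Terminal value at year 2: TV = D_2×(1+g_2)/(r−g_2) = 1483.11106/0.089 = 16664.16917
P_0 = D_1/(1+r)^1 + D_2/(1+r)^2 + TV/(1+r)^2
    = 1152.51975 + 1088.77195 + 12845.06238 = 15086.35409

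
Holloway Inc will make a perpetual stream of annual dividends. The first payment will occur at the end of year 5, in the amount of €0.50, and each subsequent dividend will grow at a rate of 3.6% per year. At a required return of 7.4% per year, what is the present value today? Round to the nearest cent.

€9.89

Value at end of year 4: C₁ / (r − g) = €0.50 / (0.074 − 0.036) = €13.1579
Discount to today: PV = €13.1579 / (1 + 0.074)^4 = €13.1579 / 1.330507 = €9.89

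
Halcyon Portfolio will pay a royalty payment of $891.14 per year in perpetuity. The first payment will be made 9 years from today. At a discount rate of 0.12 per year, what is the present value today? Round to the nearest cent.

Value at end of year 8: C / r = $891.14 / 0.12 = $7,426.1667
Discount to today: PV = $7,426.1667 / (1 + 0.12)^8 = $7,426.1667 / 2.475963 = $2,999.30

$2999.30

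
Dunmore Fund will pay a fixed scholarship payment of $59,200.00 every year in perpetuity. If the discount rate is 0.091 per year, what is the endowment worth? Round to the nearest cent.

Level perpetuity: PV = C / r = $59,200.00 / 0.091 = $650,549.45

$650549.45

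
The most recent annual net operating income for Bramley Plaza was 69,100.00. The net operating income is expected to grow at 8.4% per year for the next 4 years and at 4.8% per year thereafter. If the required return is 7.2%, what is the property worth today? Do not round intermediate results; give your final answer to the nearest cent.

D_1 = 74904.40000
D_2 = 81196.36960
D_3 = 88016.86465
D_4 = 95410.28128
Terminal value at year 4: TV = D_4×(1+g_2)/(r−g_2) = 99989.97478/0.024 = 4166248.94908
P_0 = D_1/(1+r)^1 + D_2/(1+r)^2 + D_3/(1+r)^3 + D_4/(1+r)^4 + TV/(1+r)^4
    = 69873.50746 + 70655.67359 + 71446.59531 + 72246.37063 + 3154758.18422 = 3438980.33121

3438980.33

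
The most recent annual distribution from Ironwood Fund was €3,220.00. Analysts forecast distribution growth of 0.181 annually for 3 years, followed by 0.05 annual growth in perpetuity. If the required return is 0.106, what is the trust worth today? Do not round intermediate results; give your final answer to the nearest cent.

€84539.52

D_1 = 3802.82000
D_2 = 4491.13042
D_3 = 5304.02503
Terminal value at year 3: TV = D_3×(1+g_2)/(r−g_2) = 5569.22628/0.056 = 99450.46924
P_0 = D_1/(1+r)^1 + D_2/(1+r)^2 + D_3/(1+r)^3 + TV/(1+r)^3
    = 3438.35443 + 3671.51590 + 3920.48849 + 73509.15927 = 84539.51809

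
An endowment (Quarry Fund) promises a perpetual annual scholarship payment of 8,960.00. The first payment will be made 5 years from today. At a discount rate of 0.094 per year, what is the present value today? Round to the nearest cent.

66544.30

Value at end of year 4: C / r = 8,960.00 / 0.094 = 95,319.1489
Discount to today: PV = 95,319.1489 / (1 + 0.094)^4 = 95,319.1489 / 1.432416 = 66,544.30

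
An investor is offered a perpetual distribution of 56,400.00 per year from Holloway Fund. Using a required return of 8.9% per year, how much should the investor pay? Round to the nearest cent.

633707.87

Level perpetuity: PV = C / r = 56,400.00 / 0.089 = 633,707.87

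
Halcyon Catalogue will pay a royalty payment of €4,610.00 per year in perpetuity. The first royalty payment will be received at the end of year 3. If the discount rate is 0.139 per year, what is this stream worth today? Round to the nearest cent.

€25564.58

Value at end of year 2: C / r = €4,610.00 / 0.139 = €33,165.4676
Discount to today: PV = €33,165.4676 / (1 + 0.139)^2 = €33,165.4676 / 1.297321 = €25,564.58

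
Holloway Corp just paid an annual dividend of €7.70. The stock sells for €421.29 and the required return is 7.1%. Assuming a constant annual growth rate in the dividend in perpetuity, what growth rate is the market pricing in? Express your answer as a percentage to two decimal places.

5.18%

P = D₀(1+g)/(r−g) ⇒ P(r−g) = D₀(1+g) ⇒ g(P+D₀) = P·r − D₀
g = (P·r − D₀)/(P + D₀) = (€421.29×0.071 − €7.70) / (€421.29 + €7.70) = 0.051776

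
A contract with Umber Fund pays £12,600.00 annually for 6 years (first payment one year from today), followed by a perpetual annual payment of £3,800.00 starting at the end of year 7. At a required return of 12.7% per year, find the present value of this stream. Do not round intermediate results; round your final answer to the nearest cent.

PV of 6-year annuity: £12,600.00 × [1 − (1+0.127)^−6] / 0.127 = 50792.76089
Perpetuity value at year 6: £3,800.00 / 0.127 = 29921.25984
PV of perpetuity: 29921.25984 / (1+0.127)^6 = 14602.80814
Total PV = 50792.76089 + 14602.80814 = 65395.56904

£65395.57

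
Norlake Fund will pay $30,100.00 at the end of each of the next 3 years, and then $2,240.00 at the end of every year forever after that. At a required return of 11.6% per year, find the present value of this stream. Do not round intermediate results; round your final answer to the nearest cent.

PV of 3-year annuity: $30,100.00 × [1 − (1+0.116)^−3] / 0.116 = 72794.96519
Perpetuity value at year 3: $2,240.00 / 0.116 = 19310.34483
PV of perpetuity: 19310.34483 / (1+0.116)^3 = 13893.04509
Total PV = 72794.96519 + 13893.04509 = 86688.01028

$86688.01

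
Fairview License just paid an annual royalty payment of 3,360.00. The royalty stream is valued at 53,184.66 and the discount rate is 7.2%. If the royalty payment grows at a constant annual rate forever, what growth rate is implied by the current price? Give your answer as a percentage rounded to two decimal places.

0.83%

P = D₀(1+g)/(r−g) ⇒ P(r−g) = D₀(1+g) ⇒ g(P+D₀) = P·r − D₀
g = (P·r − D₀)/(P + D₀) = (53,184.66×0.072 − 3,360.00) / (53,184.66 + 3,360.00) = 0.008300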